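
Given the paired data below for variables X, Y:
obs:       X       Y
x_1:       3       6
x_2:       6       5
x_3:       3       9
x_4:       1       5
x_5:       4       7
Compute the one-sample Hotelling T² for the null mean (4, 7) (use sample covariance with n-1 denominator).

Step 1 — sample mean vector:
  mean(X) = (3 + 6 + 3 + 1 + 4) / 5 = 17/5 = 3.4
  mean(Y) = (6 + 5 + 9 + 5 + 7) / 5 = 32/5 = 6.4
  x̄ = (3.4, 6.4),  deviation x̄ - mu_0 = (3.4, 6.4) - (4, 7) = (-0.6, -0.6).

Step 2 — sample covariance matrix, S[i,j] = (1/(n-1)) · Σ_k (x_{k,i} - mean_i) · (x_{k,j} - mean_j), divisor n-1 = 4:
  S[X,X] = ((-0.4)·(-0.4) + (2.6)·(2.6) + (-0.4)·(-0.4) + (-2.4)·(-2.4) + (0.6)·(0.6)) / 4 = 13.2/4 = 3.3
  S[X,Y] = ((-0.4)·(-0.4) + (2.6)·(-1.4) + (-0.4)·(2.6) + (-2.4)·(-1.4) + (0.6)·(0.6)) / 4 = -0.8/4 = -0.2
  S[Y,Y] = ((-0.4)·(-0.4) + (-1.4)·(-1.4) + (2.6)·(2.6) + (-1.4)·(-1.4) + (0.6)·(0.6)) / 4 = 11.2/4 = 2.8
  S = [[3.3, -0.2],
 [-0.2, 2.8]].

Step 3 — invert S. det(S) = 3.3·2.8 - (-0.2)² = 9.2.
  S^{-1} = (1/det) · [[d, -b], [-b, a]] = [[0.3043, 0.0217],
 [0.0217, 0.3587]].

Step 4 — quadratic form (x̄ - mu_0)^T · S^{-1} · (x̄ - mu_0):
  S^{-1} · (x̄ - mu_0) = (-0.1957, -0.2283),
  (x̄ - mu_0)^T · [...] = (-0.6)·(-0.1957) + (-0.6)·(-0.2283) = 0.2543.

Step 5 — scale by n: T² = 5 · 0.2543 = 1.2717.

T² ≈ 1.2717


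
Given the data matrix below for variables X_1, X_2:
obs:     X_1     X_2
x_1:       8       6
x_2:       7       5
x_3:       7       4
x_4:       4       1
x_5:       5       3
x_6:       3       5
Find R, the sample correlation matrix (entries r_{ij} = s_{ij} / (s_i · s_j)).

Step 1 — column means:
  mean(X_1) = (8 + 7 + 7 + 4 + 5 + 3) / 6 = 34/6 = 5.6667
  mean(X_2) = (6 + 5 + 4 + 1 + 3 + 5) / 6 = 24/6 = 4

Step 2 — sample variances and covariances s[i,j] = (1/(n-1)) · Σ_k (x_{k,i} - mean_i) · (x_{k,j} - mean_j), with n-1 = 5:
  s[X_1,X_1] = ((2.3333)·(2.3333) + (1.3333)·(1.3333) + (1.3333)·(1.3333) + (-1.6667)·(-1.6667) + (-0.6667)·(-0.6667) + (-2.6667)·(-2.6667)) / 5 = 19.3333/5 = 3.8667
  s[X_1,X_2] = ((2.3333)·(2) + (1.3333)·(1) + (1.3333)·(0) + (-1.6667)·(-3) + (-0.6667)·(-1) + (-2.6667)·(1)) / 5 = 9/5 = 1.8
  s[X_2,X_2] = ((2)·(2) + (1)·(1) + (0)·(0) + (-3)·(-3) + (-1)·(-1) + (1)·(1)) / 5 = 16/5 = 3.2
  Sample standard deviations s_i = √(s[i,i]):
  s(X_1) = √(3.8667) = 1.9664
  s(X_2) = √(3.2) = 1.7889

Step 3 — r_{ij} = s_{ij} / (s_i · s_j):
  r[X_1,X_1] = 1 (diagonal).
  r[X_1,X_2] = 1.8 / (1.9664 · 1.7889) = 1.8 / 3.5176 = 0.5117
  r[X_2,X_2] = 1 (diagonal).

R is symmetric with unit diagonal. Assembling:

R = [[1, 0.5117],
 [0.5117, 1]]


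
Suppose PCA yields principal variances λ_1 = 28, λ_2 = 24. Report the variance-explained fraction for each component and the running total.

Step 1 — total variance = trace(Sigma) = Σ λ_i = 28 + 24 = 52.

Step 2 — fraction explained by component i = λ_i / Σ λ:
  PC1: 28/52 = 0.5385
  PC2: 24/52 = 0.4615

Step 3 — cumulative fraction after k components = (λ_1 + ... + λ_k) / Σ λ:
  k = 1: 28/52 = 0.5385
  k = 2: (28 + 24)/52 = 52/52 = 1

Summary (fraction, with percent):

explained: PC1 0.5385 (53.85%), PC2 0.4615 (46.15%);  cumulative: 0.5385, 1


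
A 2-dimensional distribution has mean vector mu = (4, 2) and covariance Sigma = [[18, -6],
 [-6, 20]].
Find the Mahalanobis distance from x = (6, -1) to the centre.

Step 1 — centre the observation: (x - mu) = (2, -3).

Step 2 — invert Sigma. det(Sigma) = 18·20 - (-6)² = 324.
  Sigma^{-1} = (1/det) · [[d, -b], [-b, a]] = [[0.0617, 0.0185],
 [0.0185, 0.0556]].

Step 3 — form the quadratic (x - mu)^T · Sigma^{-1} · (x - mu):
  Sigma^{-1} · (x - mu) = (0.0679, -0.1296).
  (x - mu)^T · [Sigma^{-1} · (x - mu)] = (2)·(0.0679) + (-3)·(-0.1296) = 0.5247.

Step 4 — take square root: d = √(0.5247) ≈ 0.7244.

d(x, mu) = √(0.5247) ≈ 0.7244


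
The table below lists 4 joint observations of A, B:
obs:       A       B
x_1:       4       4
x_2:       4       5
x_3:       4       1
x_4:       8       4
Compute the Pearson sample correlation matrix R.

Step 1 — column means:
  mean(A) = (4 + 4 + 4 + 8) / 4 = 20/4 = 5
  mean(B) = (4 + 5 + 1 + 4) / 4 = 14/4 = 3.5

Step 2 — sample variances and covariances s[i,j] = (1/(n-1)) · Σ_k (x_{k,i} - mean_i) · (x_{k,j} - mean_j), with n-1 = 3:
  s[A,A] = ((-1)·(-1) + (-1)·(-1) + (-1)·(-1) + (3)·(3)) / 3 = 12/3 = 4
  s[A,B] = ((-1)·(0.5) + (-1)·(1.5) + (-1)·(-2.5) + (3)·(0.5)) / 3 = 2/3 = 0.6667
  s[B,B] = ((0.5)·(0.5) + (1.5)·(1.5) + (-2.5)·(-2.5) + (0.5)·(0.5)) / 3 = 9/3 = 3
  Sample standard deviations s_i = √(s[i,i]):
  s(A) = √(4) = 2
  s(B) = √(3) = 1.7321

Step 3 — r_{ij} = s_{ij} / (s_i · s_j):
  r[A,A] = 1 (diagonal).
  r[A,B] = 0.6667 / (2 · 1.7321) = 0.6667 / 3.4641 = 0.1925
  r[B,B] = 1 (diagonal).

R is symmetric with unit diagonal. Assembling:

R = [[1, 0.1925],
 [0.1925, 1]]


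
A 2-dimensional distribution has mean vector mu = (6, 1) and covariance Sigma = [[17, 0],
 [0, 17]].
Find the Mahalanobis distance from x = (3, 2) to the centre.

Step 1 — centre the observation: (x - mu) = (-3, 1).

Step 2 — invert Sigma. det(Sigma) = 17·17 - (0)² = 289.
  Sigma^{-1} = (1/det) · [[d, -b], [-b, a]] = [[0.0588, 0],
 [0, 0.0588]].

Step 3 — form the quadratic (x - mu)^T · Sigma^{-1} · (x - mu):
  Sigma^{-1} · (x - mu) = (-0.1765, 0.0588).
  (x - mu)^T · [Sigma^{-1} · (x - mu)] = (-3)·(-0.1765) + (1)·(0.0588) = 0.5882.

Step 4 — take square root: d = √(0.5882) ≈ 0.767.

d(x, mu) = √(0.5882) ≈ 0.767


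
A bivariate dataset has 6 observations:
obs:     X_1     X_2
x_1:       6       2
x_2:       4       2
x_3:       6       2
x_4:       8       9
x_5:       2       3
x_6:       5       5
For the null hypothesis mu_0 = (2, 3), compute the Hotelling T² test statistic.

Step 1 — sample mean vector:
  mean(X_1) = (6 + 4 + 6 + 8 + 2 + 5) / 6 = 31/6 = 5.1667
  mean(X_2) = (2 + 2 + 2 + 9 + 3 + 5) / 6 = 23/6 = 3.8333
  x̄ = (5.1667, 3.8333),  deviation x̄ - mu_0 = (5.1667, 3.8333) - (2, 3) = (3.1667, 0.8333).

Step 2 — sample covariance matrix, S[i,j] = (1/(n-1)) · Σ_k (x_{k,i} - mean_i) · (x_{k,j} - mean_j), divisor n-1 = 5:
  S[X_1,X_1] = ((0.8333)·(0.8333) + (-1.1667)·(-1.1667) + (0.8333)·(0.8333) + (2.8333)·(2.8333) + (-3.1667)·(-3.1667) + (-0.1667)·(-0.1667)) / 5 = 20.8333/5 = 4.1667
  S[X_1,X_2] = ((0.8333)·(-1.8333) + (-1.1667)·(-1.8333) + (0.8333)·(-1.8333) + (2.8333)·(5.1667) + (-3.1667)·(-0.8333) + (-0.1667)·(1.1667)) / 5 = 16.1667/5 = 3.2333
  S[X_2,X_2] = ((-1.8333)·(-1.8333) + (-1.8333)·(-1.8333) + (-1.8333)·(-1.8333) + (5.1667)·(5.1667) + (-0.8333)·(-0.8333) + (1.1667)·(1.1667)) / 5 = 38.8333/5 = 7.7667
  S = [[4.1667, 3.2333],
 [3.2333, 7.7667]].

Step 3 — invert S. det(S) = 4.1667·7.7667 - (3.2333)² = 21.9067.
  S^{-1} = (1/det) · [[d, -b], [-b, a]] = [[0.3545, -0.1476],
 [-0.1476, 0.1902]].

Step 4 — quadratic form (x̄ - mu_0)^T · S^{-1} · (x̄ - mu_0):
  S^{-1} · (x̄ - mu_0) = (0.9997, -0.3089),
  (x̄ - mu_0)^T · [...] = (3.1667)·(0.9997) + (0.8333)·(-0.3089) = 2.9083.

Step 5 — scale by n: T² = 6 · 2.9083 = 17.4498.

T² ≈ 17.4498


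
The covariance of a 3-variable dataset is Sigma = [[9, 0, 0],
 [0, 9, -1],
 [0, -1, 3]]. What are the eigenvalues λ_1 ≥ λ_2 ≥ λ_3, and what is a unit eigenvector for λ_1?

Step 1 — characteristic polynomial p(λ) = det(λI - Sigma) = λ³ - tr·λ² + c_1·λ - det, where tr = trace, c_1 = sum of the principal 2×2 minors, det = det(Sigma):
  tr = 9 + 9 + 3 = 21,
  c_1 = (9·9 - (0)²) + (9·3 - (0)²) + (9·3 - (-1)²) = 81 + 27 + 26 = 134,
  det = 9·(9·3 - (-1)²) - (0)·((0)·3 - (-1)·(0)) + (0)·((0)·(-1) - 9·(0)) = 9·(26) - (0)·(0) + (0)·(0) = 234.
  So p(λ) = λ³ - 21λ² + 134λ - 234.
Step 2 — look for an integer root (rational root theorem: any rational root is an integer divisor of 234). Testing λ = 9:
  p(9) = 729 - 1701 + 1206 - 234 = 0  ✓
  Dividing out (λ - 9): p(λ) = (λ - 9)(λ² - 12λ + 26).
Step 3 — remaining eigenvalues from the quadratic λ² - 12λ + 26 = 0:
  Δ = 12² - 4·26 = 144 - 104 = 40,  λ = (12 ± √40)/2 = (12 ± 6.3246)/2 ≈ 9.1623 or 2.8377.
  Sorted: λ_1 = 9.1623,  λ_2 = 9,  λ_3 = 2.8377  (check: sum = 21 = tr ✓).

Step 4 — unit eigenvector for λ_1 ≈ 9.1623: v spans the null space of (Sigma - λ_1 I), whose rows are
  r_1 = (-0.1623, 0, 0),  r_2 = (0, -0.1623, -1),  r_3 = (0, -1, -6.1623).
  v is orthogonal to every row, so take v ∝ r_1 × r_2 = ((0)·(-1) - (0)·(-0.1623), (0)·(0) - (-0.1623)·(-1), (-0.1623)·(-0.1623) - (0)·(0)) ≈ (0, -0.1623, 0.0263).
  Rescale (multiply by -1 so the first nonzero entry is positive): u = (0, 0.1623, -0.0263).
  ||u|| = √((0)² + (0.1623)² + (-0.0263)²) = √(0.027) ≈ 0.1644,  v_1 = u/||u|| ≈ (0, 0.9871, -0.1602) (||v_1|| = 1).

λ_1 = 9.1623,  λ_2 = 9,  λ_3 = 2.8377;  v_1 ≈ (0, 0.9871, -0.1602)


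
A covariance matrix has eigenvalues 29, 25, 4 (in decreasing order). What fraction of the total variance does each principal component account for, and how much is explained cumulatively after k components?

Step 1 — total variance = trace(Sigma) = Σ λ_i = 29 + 25 + 4 = 58.

Step 2 — fraction explained by component i = λ_i / Σ λ:
  PC1: 29/58 = 0.5
  PC2: 25/58 = 0.431
  PC3: 4/58 = 0.069

Step 3 — cumulative fraction after k components = (λ_1 + ... + λ_k) / Σ λ:
  k = 1: 29/58 = 0.5
  k = 2: (29 + 25)/58 = 54/58 = 0.931
  k = 3: (29 + 25 + 4)/58 = 58/58 = 1

Summary (fraction, with percent):

explained: PC1 0.5 (50%), PC2 0.431 (43.1%), PC3 0.069 (6.9%);  cumulative: 0.5, 0.931, 1


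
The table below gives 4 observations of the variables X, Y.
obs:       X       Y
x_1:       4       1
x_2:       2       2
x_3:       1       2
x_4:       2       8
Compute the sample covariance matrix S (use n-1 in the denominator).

Step 1 — column means:
  mean(X) = (4 + 2 + 1 + 2) / 4 = 9/4 = 2.25
  mean(Y) = (1 + 2 + 2 + 8) / 4 = 13/4 = 3.25

Step 2 — sample covariance S[i,j] = (1/(n-1)) · Σ_k (x_{k,i} - mean_i) · (x_{k,j} - mean_j), with n-1 = 3.
  S[X,X] = ((1.75)·(1.75) + (-0.25)·(-0.25) + (-1.25)·(-1.25) + (-0.25)·(-0.25)) / 3 = 4.75/3 = 1.5833
  S[X,Y] = ((1.75)·(-2.25) + (-0.25)·(-1.25) + (-1.25)·(-1.25) + (-0.25)·(4.75)) / 3 = -3.25/3 = -1.0833
  S[Y,Y] = ((-2.25)·(-2.25) + (-1.25)·(-1.25) + (-1.25)·(-1.25) + (4.75)·(4.75)) / 3 = 30.75/3 = 10.25

S is symmetric (S[j,i] = S[i,j]). Assembling:

S = [[1.5833, -1.0833],
 [-1.0833, 10.25]]


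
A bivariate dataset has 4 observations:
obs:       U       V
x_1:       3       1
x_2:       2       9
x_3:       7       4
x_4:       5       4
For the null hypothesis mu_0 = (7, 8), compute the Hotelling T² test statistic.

Step 1 — sample mean vector:
  mean(U) = (3 + 2 + 7 + 5) / 4 = 17/4 = 4.25
  mean(V) = (1 + 9 + 4 + 4) / 4 = 18/4 = 4.5
  x̄ = (4.25, 4.5),  deviation x̄ - mu_0 = (4.25, 4.5) - (7, 8) = (-2.75, -3.5).

Step 2 — sample covariance matrix, S[i,j] = (1/(n-1)) · Σ_k (x_{k,i} - mean_i) · (x_{k,j} - mean_j), divisor n-1 = 3:
  S[U,U] = ((-1.25)·(-1.25) + (-2.25)·(-2.25) + (2.75)·(2.75) + (0.75)·(0.75)) / 3 = 14.75/3 = 4.9167
  S[U,V] = ((-1.25)·(-3.5) + (-2.25)·(4.5) + (2.75)·(-0.5) + (0.75)·(-0.5)) / 3 = -7.5/3 = -2.5
  S[V,V] = ((-3.5)·(-3.5) + (4.5)·(4.5) + (-0.5)·(-0.5) + (-0.5)·(-0.5)) / 3 = 33/3 = 11
  S = [[4.9167, -2.5],
 [-2.5, 11]].

Step 3 — invert S. det(S) = 4.9167·11 - (-2.5)² = 47.8333.
  S^{-1} = (1/det) · [[d, -b], [-b, a]] = [[0.23, 0.0523],
 [0.0523, 0.1028]].

Step 4 — quadratic form (x̄ - mu_0)^T · S^{-1} · (x̄ - mu_0):
  S^{-1} · (x̄ - mu_0) = (-0.8153, -0.5035),
  (x̄ - mu_0)^T · [...] = (-2.75)·(-0.8153) + (-3.5)·(-0.5035) = 4.0044.

Step 5 — scale by n: T² = 4 · 4.0044 = 16.0174.

T² ≈ 16.0174


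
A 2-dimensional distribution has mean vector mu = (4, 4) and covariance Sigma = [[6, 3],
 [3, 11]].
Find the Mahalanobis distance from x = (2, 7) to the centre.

Step 1 — centre the observation: (x - mu) = (-2, 3).

Step 2 — invert Sigma. det(Sigma) = 6·11 - (3)² = 57.
  Sigma^{-1} = (1/det) · [[d, -b], [-b, a]] = [[0.193, -0.0526],
 [-0.0526, 0.1053]].

Step 3 — form the quadratic (x - mu)^T · Sigma^{-1} · (x - mu):
  Sigma^{-1} · (x - mu) = (-0.5439, 0.4211).
  (x - mu)^T · [Sigma^{-1} · (x - mu)] = (-2)·(-0.5439) + (3)·(0.4211) = 2.3509.

Step 4 — take square root: d = √(2.3509) ≈ 1.5333.

d(x, mu) = √(2.3509) ≈ 1.5333


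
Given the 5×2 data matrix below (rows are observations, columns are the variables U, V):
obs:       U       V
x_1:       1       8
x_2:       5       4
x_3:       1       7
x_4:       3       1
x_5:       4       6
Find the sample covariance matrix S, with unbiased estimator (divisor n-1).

Step 1 — column means:
  mean(U) = (1 + 5 + 1 + 3 + 4) / 5 = 14/5 = 2.8
  mean(V) = (8 + 4 + 7 + 1 + 6) / 5 = 26/5 = 5.2

Step 2 — sample covariance S[i,j] = (1/(n-1)) · Σ_k (x_{k,i} - mean_i) · (x_{k,j} - mean_j), with n-1 = 4.
  S[U,U] = ((-1.8)·(-1.8) + (2.2)·(2.2) + (-1.8)·(-1.8) + (0.2)·(0.2) + (1.2)·(1.2)) / 4 = 12.8/4 = 3.2
  S[U,V] = ((-1.8)·(2.8) + (2.2)·(-1.2) + (-1.8)·(1.8) + (0.2)·(-4.2) + (1.2)·(0.8)) / 4 = -10.8/4 = -2.7
  S[V,V] = ((2.8)·(2.8) + (-1.2)·(-1.2) + (1.8)·(1.8) + (-4.2)·(-4.2) + (0.8)·(0.8)) / 4 = 30.8/4 = 7.7

S is symmetric (S[j,i] = S[i,j]). Assembling:

S = [[3.2, -2.7],
 [-2.7, 7.7]]


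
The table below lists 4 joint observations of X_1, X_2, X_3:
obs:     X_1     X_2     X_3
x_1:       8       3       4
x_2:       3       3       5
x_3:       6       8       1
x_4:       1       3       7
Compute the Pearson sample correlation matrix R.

Step 1 — column means:
  mean(X_1) = (8 + 3 + 6 + 1) / 4 = 18/4 = 4.5
  mean(X_2) = (3 + 3 + 8 + 3) / 4 = 17/4 = 4.25
  mean(X_3) = (4 + 5 + 1 + 7) / 4 = 17/4 = 4.25

Step 2 — sample variances and covariances s[i,j] = (1/(n-1)) · Σ_k (x_{k,i} - mean_i) · (x_{k,j} - mean_j), with n-1 = 3:
  s[X_1,X_1] = ((3.5)·(3.5) + (-1.5)·(-1.5) + (1.5)·(1.5) + (-3.5)·(-3.5)) / 3 = 29/3 = 9.6667
  s[X_1,X_2] = ((3.5)·(-1.25) + (-1.5)·(-1.25) + (1.5)·(3.75) + (-3.5)·(-1.25)) / 3 = 7.5/3 = 2.5
  s[X_1,X_3] = ((3.5)·(-0.25) + (-1.5)·(0.75) + (1.5)·(-3.25) + (-3.5)·(2.75)) / 3 = -16.5/3 = -5.5
  s[X_2,X_2] = ((-1.25)·(-1.25) + (-1.25)·(-1.25) + (3.75)·(3.75) + (-1.25)·(-1.25)) / 3 = 18.75/3 = 6.25
  s[X_2,X_3] = ((-1.25)·(-0.25) + (-1.25)·(0.75) + (3.75)·(-3.25) + (-1.25)·(2.75)) / 3 = -16.25/3 = -5.4167
  s[X_3,X_3] = ((-0.25)·(-0.25) + (0.75)·(0.75) + (-3.25)·(-3.25) + (2.75)·(2.75)) / 3 = 18.75/3 = 6.25
  Sample standard deviations s_i = √(s[i,i]):
  s(X_1) = √(9.6667) = 3.1091
  s(X_2) = √(6.25) = 2.5
  s(X_3) = √(6.25) = 2.5

Step 3 — r_{ij} = s_{ij} / (s_i · s_j):
  r[X_1,X_1] = 1 (diagonal).
  r[X_1,X_2] = 2.5 / (3.1091 · 2.5) = 2.5 / 7.7728 = 0.3216
  r[X_1,X_3] = -5.5 / (3.1091 · 2.5) = -5.5 / 7.7728 = -0.7076
  r[X_2,X_2] = 1 (diagonal).
  r[X_2,X_3] = -5.4167 / (2.5 · 2.5) = -5.4167 / 6.25 = -0.8667
  r[X_3,X_3] = 1 (diagonal).

R is symmetric with unit diagonal. Assembling:

R = [[1, 0.3216, -0.7076],
 [0.3216, 1, -0.8667],
 [-0.7076, -0.8667, 1]]


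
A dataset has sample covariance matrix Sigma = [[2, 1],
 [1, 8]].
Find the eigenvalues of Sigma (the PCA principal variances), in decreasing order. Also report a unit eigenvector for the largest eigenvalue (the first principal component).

Step 1 — characteristic polynomial of 2×2 Sigma:
  det(Sigma - λI) = λ² - trace · λ + det = 0.
  trace = 2 + 8 = 10, det = 2·8 - (1)² = 15.
Step 2 — discriminant:
  Δ = trace² - 4·det = 100 - 60 = 40.
Step 3 — eigenvalues:
  λ = (trace ± √Δ)/2 = (10 ± 6.3246)/2,
  λ_1 = 8.1623,  λ_2 = 1.8377.

Step 4 — unit eigenvector for λ_1: solve (Sigma - λ_1 I)v = 0. First row:
  (2 - 8.1623)·v_x + (1)·v_y = 0, i.e. (-6.1623)·v_x + (1)·v_y = 0,
  so v ∝ (b, λ_1 - a) = (1, 6.1623) = u.
  ||u|| = √((1)² + (6.1623)²) = √(38.9737) ≈ 6.2429,
  v_1 = u/||u|| ≈ (0.1602, 0.9871) (||v_1|| = 1).

λ_1 = 8.1623,  λ_2 = 1.8377;  v_1 ≈ (0.1602, 0.9871)


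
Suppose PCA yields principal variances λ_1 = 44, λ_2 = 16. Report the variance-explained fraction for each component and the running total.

Step 1 — total variance = trace(Sigma) = Σ λ_i = 44 + 16 = 60.

Step 2 — fraction explained by component i = λ_i / Σ λ:
  PC1: 44/60 = 0.7333
  PC2: 16/60 = 0.2667

Step 3 — cumulative fraction after k components = (λ_1 + ... + λ_k) / Σ λ:
  k = 1: 44/60 = 0.7333
  k = 2: (44 + 16)/60 = 60/60 = 1

Summary (fraction, with percent):

explained: PC1 0.7333 (73.33%), PC2 0.2667 (26.67%);  cumulative: 0.7333, 1


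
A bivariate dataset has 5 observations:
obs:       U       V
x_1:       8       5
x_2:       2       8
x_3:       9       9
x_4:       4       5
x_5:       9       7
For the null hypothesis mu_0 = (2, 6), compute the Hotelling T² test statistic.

Step 1 — sample mean vector:
  mean(U) = (8 + 2 + 9 + 4 + 9) / 5 = 32/5 = 6.4
  mean(V) = (5 + 8 + 9 + 5 + 7) / 5 = 34/5 = 6.8
  x̄ = (6.4, 6.8),  deviation x̄ - mu_0 = (6.4, 6.8) - (2, 6) = (4.4, 0.8).

Step 2 — sample covariance matrix, S[i,j] = (1/(n-1)) · Σ_k (x_{k,i} - mean_i) · (x_{k,j} - mean_j), divisor n-1 = 4:
  S[U,U] = ((1.6)·(1.6) + (-4.4)·(-4.4) + (2.6)·(2.6) + (-2.4)·(-2.4) + (2.6)·(2.6)) / 4 = 41.2/4 = 10.3
  S[U,V] = ((1.6)·(-1.8) + (-4.4)·(1.2) + (2.6)·(2.2) + (-2.4)·(-1.8) + (2.6)·(0.2)) / 4 = 2.4/4 = 0.6
  S[V,V] = ((-1.8)·(-1.8) + (1.2)·(1.2) + (2.2)·(2.2) + (-1.8)·(-1.8) + (0.2)·(0.2)) / 4 = 12.8/4 = 3.2
  S = [[10.3, 0.6],
 [0.6, 3.2]].

Step 3 — invert S. det(S) = 10.3·3.2 - (0.6)² = 32.6.
  S^{-1} = (1/det) · [[d, -b], [-b, a]] = [[0.0982, -0.0184],
 [-0.0184, 0.316]].

Step 4 — quadratic form (x̄ - mu_0)^T · S^{-1} · (x̄ - mu_0):
  S^{-1} · (x̄ - mu_0) = (0.4172, 0.1718),
  (x̄ - mu_0)^T · [...] = (4.4)·(0.4172) + (0.8)·(0.1718) = 1.973.

Step 5 — scale by n: T² = 5 · 1.973 = 9.865.

T² ≈ 9.865


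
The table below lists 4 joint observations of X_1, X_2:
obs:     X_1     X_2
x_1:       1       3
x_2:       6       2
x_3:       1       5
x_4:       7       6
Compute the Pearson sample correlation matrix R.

Step 1 — column means:
  mean(X_1) = (1 + 6 + 1 + 7) / 4 = 15/4 = 3.75
  mean(X_2) = (3 + 2 + 5 + 6) / 4 = 16/4 = 4

Step 2 — sample variances and covariances s[i,j] = (1/(n-1)) · Σ_k (x_{k,i} - mean_i) · (x_{k,j} - mean_j), with n-1 = 3:
  s[X_1,X_1] = ((-2.75)·(-2.75) + (2.25)·(2.25) + (-2.75)·(-2.75) + (3.25)·(3.25)) / 3 = 30.75/3 = 10.25
  s[X_1,X_2] = ((-2.75)·(-1) + (2.25)·(-2) + (-2.75)·(1) + (3.25)·(2)) / 3 = 2/3 = 0.6667
  s[X_2,X_2] = ((-1)·(-1) + (-2)·(-2) + (1)·(1) + (2)·(2)) / 3 = 10/3 = 3.3333
  Sample standard deviations s_i = √(s[i,i]):
  s(X_1) = √(10.25) = 3.2016
  s(X_2) = √(3.3333) = 1.8257

Step 3 — r_{ij} = s_{ij} / (s_i · s_j):
  r[X_1,X_1] = 1 (diagonal).
  r[X_1,X_2] = 0.6667 / (3.2016 · 1.8257) = 0.6667 / 5.8452 = 0.1141
  r[X_2,X_2] = 1 (diagonal).

R is symmetric with unit diagonal. Assembling:

R = [[1, 0.1141],
 [0.1141, 1]]


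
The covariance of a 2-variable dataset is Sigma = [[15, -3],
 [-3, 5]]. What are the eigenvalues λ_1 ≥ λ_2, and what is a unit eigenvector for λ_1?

Step 1 — characteristic polynomial of 2×2 Sigma:
  det(Sigma - λI) = λ² - trace · λ + det = 0.
  trace = 15 + 5 = 20, det = 15·5 - (-3)² = 66.
Step 2 — discriminant:
  Δ = trace² - 4·det = 400 - 264 = 136.
Step 3 — eigenvalues:
  λ = (trace ± √Δ)/2 = (20 ± 11.6619)/2,
  λ_1 = 15.831,  λ_2 = 4.169.

Step 4 — unit eigenvector for λ_1: solve (Sigma - λ_1 I)v = 0. First row:
  (15 - 15.831)·v_x + (-3)·v_y = 0, i.e. (-0.831)·v_x + (-3)·v_y = 0,
  so v ∝ (b, λ_1 - a) = (-3, 0.831); multiply by -1 so the first entry is positive: u = (3, -0.831).
  ||u|| = √((3)² + (-0.831)²) = √(9.6905) ≈ 3.113,
  v_1 = u/||u|| ≈ (0.9637, -0.2669) (||v_1|| = 1).

λ_1 = 15.831,  λ_2 = 4.169;  v_1 ≈ (0.9637, -0.2669)


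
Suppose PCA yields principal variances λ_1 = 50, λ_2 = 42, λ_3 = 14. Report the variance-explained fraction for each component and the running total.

Step 1 — total variance = trace(Sigma) = Σ λ_i = 50 + 42 + 14 = 106.

Step 2 — fraction explained by component i = λ_i / Σ λ:
  PC1: 50/106 = 0.4717
  PC2: 42/106 = 0.3962
  PC3: 14/106 = 0.1321

Step 3 — cumulative fraction after k components = (λ_1 + ... + λ_k) / Σ λ:
  k = 1: 50/106 = 0.4717
  k = 2: (50 + 42)/106 = 92/106 = 0.8679
  k = 3: (50 + 42 + 14)/106 = 106/106 = 1

Summary (fraction, with percent):

explained: PC1 0.4717 (47.17%), PC2 0.3962 (39.62%), PC3 0.1321 (13.21%);  cumulative: 0.4717, 0.8679, 1


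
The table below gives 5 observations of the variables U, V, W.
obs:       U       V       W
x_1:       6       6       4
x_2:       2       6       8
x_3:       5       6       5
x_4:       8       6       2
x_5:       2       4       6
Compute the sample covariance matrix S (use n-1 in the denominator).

Step 1 — column means:
  mean(U) = (6 + 2 + 5 + 8 + 2) / 5 = 23/5 = 4.6
  mean(V) = (6 + 6 + 6 + 6 + 4) / 5 = 28/5 = 5.6
  mean(W) = (4 + 8 + 5 + 2 + 6) / 5 = 25/5 = 5

Step 2 — sample covariance S[i,j] = (1/(n-1)) · Σ_k (x_{k,i} - mean_i) · (x_{k,j} - mean_j), with n-1 = 4.
  S[U,U] = ((1.4)·(1.4) + (-2.6)·(-2.6) + (0.4)·(0.4) + (3.4)·(3.4) + (-2.6)·(-2.6)) / 4 = 27.2/4 = 6.8
  S[U,V] = ((1.4)·(0.4) + (-2.6)·(0.4) + (0.4)·(0.4) + (3.4)·(0.4) + (-2.6)·(-1.6)) / 4 = 5.2/4 = 1.3
  S[U,W] = ((1.4)·(-1) + (-2.6)·(3) + (0.4)·(0) + (3.4)·(-3) + (-2.6)·(1)) / 4 = -22/4 = -5.5
  S[V,V] = ((0.4)·(0.4) + (0.4)·(0.4) + (0.4)·(0.4) + (0.4)·(0.4) + (-1.6)·(-1.6)) / 4 = 3.2/4 = 0.8
  S[V,W] = ((0.4)·(-1) + (0.4)·(3) + (0.4)·(0) + (0.4)·(-3) + (-1.6)·(1)) / 4 = -2/4 = -0.5
  S[W,W] = ((-1)·(-1) + (3)·(3) + (0)·(0) + (-3)·(-3) + (1)·(1)) / 4 = 20/4 = 5

S is symmetric (S[j,i] = S[i,j]). Assembling:

S = [[6.8, 1.3, -5.5],
 [1.3, 0.8, -0.5],
 [-5.5, -0.5, 5]]


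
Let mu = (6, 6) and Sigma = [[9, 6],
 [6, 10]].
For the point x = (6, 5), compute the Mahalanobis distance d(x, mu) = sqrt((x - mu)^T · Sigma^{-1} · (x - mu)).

Step 1 — centre the observation: (x - mu) = (0, -1).

Step 2 — invert Sigma. det(Sigma) = 9·10 - (6)² = 54.
  Sigma^{-1} = (1/det) · [[d, -b], [-b, a]] = [[0.1852, -0.1111],
 [-0.1111, 0.1667]].

Step 3 — form the quadratic (x - mu)^T · Sigma^{-1} · (x - mu):
  Sigma^{-1} · (x - mu) = (0.1111, -0.1667).
  (x - mu)^T · [Sigma^{-1} · (x - mu)] = (0)·(0.1111) + (-1)·(-0.1667) = 0.1667.

Step 4 — take square root: d = √(0.1667) ≈ 0.4082.

d(x, mu) = √(0.1667) ≈ 0.4082


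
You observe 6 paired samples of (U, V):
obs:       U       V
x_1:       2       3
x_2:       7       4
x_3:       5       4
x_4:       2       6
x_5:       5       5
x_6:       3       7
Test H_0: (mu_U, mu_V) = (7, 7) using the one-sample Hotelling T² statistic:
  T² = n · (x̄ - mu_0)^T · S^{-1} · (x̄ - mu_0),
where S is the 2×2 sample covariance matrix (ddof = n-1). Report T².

Step 1 — sample mean vector:
  mean(U) = (2 + 7 + 5 + 2 + 5 + 3) / 6 = 24/6 = 4
  mean(V) = (3 + 4 + 4 + 6 + 5 + 7) / 6 = 29/6 = 4.8333
  x̄ = (4, 4.8333),  deviation x̄ - mu_0 = (4, 4.8333) - (7, 7) = (-3, -2.1667).

Step 2 — sample covariance matrix, S[i,j] = (1/(n-1)) · Σ_k (x_{k,i} - mean_i) · (x_{k,j} - mean_j), divisor n-1 = 5:
  S[U,U] = ((-2)·(-2) + (3)·(3) + (1)·(1) + (-2)·(-2) + (1)·(1) + (-1)·(-1)) / 5 = 20/5 = 4
  S[U,V] = ((-2)·(-1.8333) + (3)·(-0.8333) + (1)·(-0.8333) + (-2)·(1.1667) + (1)·(0.1667) + (-1)·(2.1667)) / 5 = -4/5 = -0.8
  S[V,V] = ((-1.8333)·(-1.8333) + (-0.8333)·(-0.8333) + (-0.8333)·(-0.8333) + (1.1667)·(1.1667) + (0.1667)·(0.1667) + (2.1667)·(2.1667)) / 5 = 10.8333/5 = 2.1667
  S = [[4, -0.8],
 [-0.8, 2.1667]].

Step 3 — invert S. det(S) = 4·2.1667 - (-0.8)² = 8.0267.
  S^{-1} = (1/det) · [[d, -b], [-b, a]] = [[0.2699, 0.0997],
 [0.0997, 0.4983]].

Step 4 — quadratic form (x̄ - mu_0)^T · S^{-1} · (x̄ - mu_0):
  S^{-1} · (x̄ - mu_0) = (-1.0257, -1.3787),
  (x̄ - mu_0)^T · [...] = (-3)·(-1.0257) + (-2.1667)·(-1.3787) = 6.0645.

Step 5 — scale by n: T² = 6 · 6.0645 = 36.387.

T² ≈ 36.387


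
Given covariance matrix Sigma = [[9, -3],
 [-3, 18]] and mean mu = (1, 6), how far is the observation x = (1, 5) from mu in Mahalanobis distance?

Step 1 — centre the observation: (x - mu) = (0, -1).

Step 2 — invert Sigma. det(Sigma) = 9·18 - (-3)² = 153.
  Sigma^{-1} = (1/det) · [[d, -b], [-b, a]] = [[0.1176, 0.0196],
 [0.0196, 0.0588]].

Step 3 — form the quadratic (x - mu)^T · Sigma^{-1} · (x - mu):
  Sigma^{-1} · (x - mu) = (-0.0196, -0.0588).
  (x - mu)^T · [Sigma^{-1} · (x - mu)] = (0)·(-0.0196) + (-1)·(-0.0588) = 0.0588.

Step 4 — take square root: d = √(0.0588) ≈ 0.2425.

d(x, mu) = √(0.0588) ≈ 0.2425


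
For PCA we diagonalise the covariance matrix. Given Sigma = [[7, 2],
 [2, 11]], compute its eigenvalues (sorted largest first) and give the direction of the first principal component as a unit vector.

Step 1 — characteristic polynomial of 2×2 Sigma:
  det(Sigma - λI) = λ² - trace · λ + det = 0.
  trace = 7 + 11 = 18, det = 7·11 - (2)² = 73.
Step 2 — discriminant:
  Δ = trace² - 4·det = 324 - 292 = 32.
Step 3 — eigenvalues:
  λ = (trace ± √Δ)/2 = (18 ± 5.6569)/2,
  λ_1 = 11.8284,  λ_2 = 6.1716.

Step 4 — unit eigenvector for λ_1: solve (Sigma - λ_1 I)v = 0. First row:
  (7 - 11.8284)·v_x + (2)·v_y = 0, i.e. (-4.8284)·v_x + (2)·v_y = 0,
  so v ∝ (b, λ_1 - a) = (2, 4.8284) = u.
  ||u|| = √((2)² + (4.8284)²) = √(27.3137) ≈ 5.2263,
  v_1 = u/||u|| ≈ (0.3827, 0.9239) (||v_1|| = 1).

λ_1 = 11.8284,  λ_2 = 6.1716;  v_1 ≈ (0.3827, 0.9239)


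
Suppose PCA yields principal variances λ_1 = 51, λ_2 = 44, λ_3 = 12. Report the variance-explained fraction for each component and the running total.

Step 1 — total variance = trace(Sigma) = Σ λ_i = 51 + 44 + 12 = 107.

Step 2 — fraction explained by component i = λ_i / Σ λ:
  PC1: 51/107 = 0.4766
  PC2: 44/107 = 0.4112
  PC3: 12/107 = 0.1121

Step 3 — cumulative fraction after k components = (λ_1 + ... + λ_k) / Σ λ:
  k = 1: 51/107 = 0.4766
  k = 2: (51 + 44)/107 = 95/107 = 0.8879
  k = 3: (51 + 44 + 12)/107 = 107/107 = 1

Summary (fraction, with percent):

explained: PC1 0.4766 (47.66%), PC2 0.4112 (41.12%), PC3 0.1121 (11.21%);  cumulative: 0.4766, 0.8879, 1


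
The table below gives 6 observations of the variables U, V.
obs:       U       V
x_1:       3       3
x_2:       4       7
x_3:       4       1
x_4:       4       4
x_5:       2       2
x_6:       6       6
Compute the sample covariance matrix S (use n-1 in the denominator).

Step 1 — column means:
  mean(U) = (3 + 4 + 4 + 4 + 2 + 6) / 6 = 23/6 = 3.8333
  mean(V) = (3 + 7 + 1 + 4 + 2 + 6) / 6 = 23/6 = 3.8333

Step 2 — sample covariance S[i,j] = (1/(n-1)) · Σ_k (x_{k,i} - mean_i) · (x_{k,j} - mean_j), with n-1 = 5.
  S[U,U] = ((-0.8333)·(-0.8333) + (0.1667)·(0.1667) + (0.1667)·(0.1667) + (0.1667)·(0.1667) + (-1.8333)·(-1.8333) + (2.1667)·(2.1667)) / 5 = 8.8333/5 = 1.7667
  S[U,V] = ((-0.8333)·(-0.8333) + (0.1667)·(3.1667) + (0.1667)·(-2.8333) + (0.1667)·(0.1667) + (-1.8333)·(-1.8333) + (2.1667)·(2.1667)) / 5 = 8.8333/5 = 1.7667
  S[V,V] = ((-0.8333)·(-0.8333) + (3.1667)·(3.1667) + (-2.8333)·(-2.8333) + (0.1667)·(0.1667) + (-1.8333)·(-1.8333) + (2.1667)·(2.1667)) / 5 = 26.8333/5 = 5.3667

S is symmetric (S[j,i] = S[i,j]). Assembling:

S = [[1.7667, 1.7667],
 [1.7667, 5.3667]]


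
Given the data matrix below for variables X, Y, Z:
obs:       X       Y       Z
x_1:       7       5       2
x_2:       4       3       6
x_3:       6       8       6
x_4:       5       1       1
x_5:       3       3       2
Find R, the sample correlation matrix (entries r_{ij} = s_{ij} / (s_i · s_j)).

Step 1 — column means:
  mean(X) = (7 + 4 + 6 + 5 + 3) / 5 = 25/5 = 5
  mean(Y) = (5 + 3 + 8 + 1 + 3) / 5 = 20/5 = 4
  mean(Z) = (2 + 6 + 6 + 1 + 2) / 5 = 17/5 = 3.4

Step 2 — sample variances and covariances s[i,j] = (1/(n-1)) · Σ_k (x_{k,i} - mean_i) · (x_{k,j} - mean_j), with n-1 = 4:
  s[X,X] = ((2)·(2) + (-1)·(-1) + (1)·(1) + (0)·(0) + (-2)·(-2)) / 4 = 10/4 = 2.5
  s[X,Y] = ((2)·(1) + (-1)·(-1) + (1)·(4) + (0)·(-3) + (-2)·(-1)) / 4 = 9/4 = 2.25
  s[X,Z] = ((2)·(-1.4) + (-1)·(2.6) + (1)·(2.6) + (0)·(-2.4) + (-2)·(-1.4)) / 4 = 0/4 = 0
  s[Y,Y] = ((1)·(1) + (-1)·(-1) + (4)·(4) + (-3)·(-3) + (-1)·(-1)) / 4 = 28/4 = 7
  s[Y,Z] = ((1)·(-1.4) + (-1)·(2.6) + (4)·(2.6) + (-3)·(-2.4) + (-1)·(-1.4)) / 4 = 15/4 = 3.75
  s[Z,Z] = ((-1.4)·(-1.4) + (2.6)·(2.6) + (2.6)·(2.6) + (-2.4)·(-2.4) + (-1.4)·(-1.4)) / 4 = 23.2/4 = 5.8
  Sample standard deviations s_i = √(s[i,i]):
  s(X) = √(2.5) = 1.5811
  s(Y) = √(7) = 2.6458
  s(Z) = √(5.8) = 2.4083

Step 3 — r_{ij} = s_{ij} / (s_i · s_j):
  r[X,X] = 1 (diagonal).
  r[X,Y] = 2.25 / (1.5811 · 2.6458) = 2.25 / 4.1833 = 0.5379
  r[X,Z] = 0 / (1.5811 · 2.4083) = 0 / 3.8079 = 0
  r[Y,Y] = 1 (diagonal).
  r[Y,Z] = 3.75 / (2.6458 · 2.4083) = 3.75 / 6.3718 = 0.5885
  r[Z,Z] = 1 (diagonal).

R is symmetric with unit diagonal. Assembling:

R = [[1, 0.5379, 0],
 [0.5379, 1, 0.5885],
 [0, 0.5885, 1]]


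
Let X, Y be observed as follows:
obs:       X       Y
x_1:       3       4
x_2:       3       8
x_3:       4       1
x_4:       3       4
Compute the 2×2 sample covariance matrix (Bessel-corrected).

Step 1 — column means:
  mean(X) = (3 + 3 + 4 + 3) / 4 = 13/4 = 3.25
  mean(Y) = (4 + 8 + 1 + 4) / 4 = 17/4 = 4.25

Step 2 — sample covariance S[i,j] = (1/(n-1)) · Σ_k (x_{k,i} - mean_i) · (x_{k,j} - mean_j), with n-1 = 3.
  S[X,X] = ((-0.25)·(-0.25) + (-0.25)·(-0.25) + (0.75)·(0.75) + (-0.25)·(-0.25)) / 3 = 0.75/3 = 0.25
  S[X,Y] = ((-0.25)·(-0.25) + (-0.25)·(3.75) + (0.75)·(-3.25) + (-0.25)·(-0.25)) / 3 = -3.25/3 = -1.0833
  S[Y,Y] = ((-0.25)·(-0.25) + (3.75)·(3.75) + (-3.25)·(-3.25) + (-0.25)·(-0.25)) / 3 = 24.75/3 = 8.25

S is symmetric (S[j,i] = S[i,j]). Assembling:

S = [[0.25, -1.0833],
 [-1.0833, 8.25]]


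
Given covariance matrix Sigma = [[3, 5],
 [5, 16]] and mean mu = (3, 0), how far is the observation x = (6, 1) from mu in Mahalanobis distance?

Step 1 — centre the observation: (x - mu) = (3, 1).

Step 2 — invert Sigma. det(Sigma) = 3·16 - (5)² = 23.
  Sigma^{-1} = (1/det) · [[d, -b], [-b, a]] = [[0.6957, -0.2174],
 [-0.2174, 0.1304]].

Step 3 — form the quadratic (x - mu)^T · Sigma^{-1} · (x - mu):
  Sigma^{-1} · (x - mu) = (1.8696, -0.5217).
  (x - mu)^T · [Sigma^{-1} · (x - mu)] = (3)·(1.8696) + (1)·(-0.5217) = 5.087.

Step 4 — take square root: d = √(5.087) ≈ 2.2554.

d(x, mu) = √(5.087) ≈ 2.2554


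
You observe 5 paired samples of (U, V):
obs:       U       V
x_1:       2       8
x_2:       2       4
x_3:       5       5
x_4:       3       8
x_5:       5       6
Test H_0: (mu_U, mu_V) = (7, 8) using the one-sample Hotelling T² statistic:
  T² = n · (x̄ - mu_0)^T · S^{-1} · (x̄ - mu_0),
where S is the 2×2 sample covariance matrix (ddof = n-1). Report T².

Step 1 — sample mean vector:
  mean(U) = (2 + 2 + 5 + 3 + 5) / 5 = 17/5 = 3.4
  mean(V) = (8 + 4 + 5 + 8 + 6) / 5 = 31/5 = 6.2
  x̄ = (3.4, 6.2),  deviation x̄ - mu_0 = (3.4, 6.2) - (7, 8) = (-3.6, -1.8).

Step 2 — sample covariance matrix, S[i,j] = (1/(n-1)) · Σ_k (x_{k,i} - mean_i) · (x_{k,j} - mean_j), divisor n-1 = 4:
  S[U,U] = ((-1.4)·(-1.4) + (-1.4)·(-1.4) + (1.6)·(1.6) + (-0.4)·(-0.4) + (1.6)·(1.6)) / 4 = 9.2/4 = 2.3
  S[U,V] = ((-1.4)·(1.8) + (-1.4)·(-2.2) + (1.6)·(-1.2) + (-0.4)·(1.8) + (1.6)·(-0.2)) / 4 = -2.4/4 = -0.6
  S[V,V] = ((1.8)·(1.8) + (-2.2)·(-2.2) + (-1.2)·(-1.2) + (1.8)·(1.8) + (-0.2)·(-0.2)) / 4 = 12.8/4 = 3.2
  S = [[2.3, -0.6],
 [-0.6, 3.2]].

Step 3 — invert S. det(S) = 2.3·3.2 - (-0.6)² = 7.
  S^{-1} = (1/det) · [[d, -b], [-b, a]] = [[0.4571, 0.0857],
 [0.0857, 0.3286]].

Step 4 — quadratic form (x̄ - mu_0)^T · S^{-1} · (x̄ - mu_0):
  S^{-1} · (x̄ - mu_0) = (-1.8, -0.9),
  (x̄ - mu_0)^T · [...] = (-3.6)·(-1.8) + (-1.8)·(-0.9) = 8.1.

Step 5 — scale by n: T² = 5 · 8.1 = 40.5.

T² ≈ 40.5


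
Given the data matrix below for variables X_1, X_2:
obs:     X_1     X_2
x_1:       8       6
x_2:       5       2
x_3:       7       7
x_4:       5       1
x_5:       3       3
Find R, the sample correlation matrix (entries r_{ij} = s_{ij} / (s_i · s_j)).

Step 1 — column means:
  mean(X_1) = (8 + 5 + 7 + 5 + 3) / 5 = 28/5 = 5.6
  mean(X_2) = (6 + 2 + 7 + 1 + 3) / 5 = 19/5 = 3.8

Step 2 — sample variances and covariances s[i,j] = (1/(n-1)) · Σ_k (x_{k,i} - mean_i) · (x_{k,j} - mean_j), with n-1 = 4:
  s[X_1,X_1] = ((2.4)·(2.4) + (-0.6)·(-0.6) + (1.4)·(1.4) + (-0.6)·(-0.6) + (-2.6)·(-2.6)) / 4 = 15.2/4 = 3.8
  s[X_1,X_2] = ((2.4)·(2.2) + (-0.6)·(-1.8) + (1.4)·(3.2) + (-0.6)·(-2.8) + (-2.6)·(-0.8)) / 4 = 14.6/4 = 3.65
  s[X_2,X_2] = ((2.2)·(2.2) + (-1.8)·(-1.8) + (3.2)·(3.2) + (-2.8)·(-2.8) + (-0.8)·(-0.8)) / 4 = 26.8/4 = 6.7
  Sample standard deviations s_i = √(s[i,i]):
  s(X_1) = √(3.8) = 1.9494
  s(X_2) = √(6.7) = 2.5884

Step 3 — r_{ij} = s_{ij} / (s_i · s_j):
  r[X_1,X_1] = 1 (diagonal).
  r[X_1,X_2] = 3.65 / (1.9494 · 2.5884) = 3.65 / 5.0458 = 0.7234
  r[X_2,X_2] = 1 (diagonal).

R is symmetric with unit diagonal. Assembling:

R = [[1, 0.7234],
 [0.7234, 1]]


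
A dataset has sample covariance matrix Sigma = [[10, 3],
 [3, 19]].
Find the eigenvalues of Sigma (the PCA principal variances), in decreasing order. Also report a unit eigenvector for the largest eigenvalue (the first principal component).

Step 1 — characteristic polynomial of 2×2 Sigma:
  det(Sigma - λI) = λ² - trace · λ + det = 0.
  trace = 10 + 19 = 29, det = 10·19 - (3)² = 181.
Step 2 — discriminant:
  Δ = trace² - 4·det = 841 - 724 = 117.
Step 3 — eigenvalues:
  λ = (trace ± √Δ)/2 = (29 ± 10.8167)/2,
  λ_1 = 19.9083,  λ_2 = 9.0917.

Step 4 — unit eigenvector for λ_1: solve (Sigma - λ_1 I)v = 0. First row:
  (10 - 19.9083)·v_x + (3)·v_y = 0, i.e. (-9.9083)·v_x + (3)·v_y = 0,
  so v ∝ (b, λ_1 - a) = (3, 9.9083) = u.
  ||u|| = √((3)² + (9.9083)²) = √(107.1749) ≈ 10.3525,
  v_1 = u/||u|| ≈ (0.2898, 0.9571) (||v_1|| = 1).

λ_1 = 19.9083,  λ_2 = 9.0917;  v_1 ≈ (0.2898, 0.9571)


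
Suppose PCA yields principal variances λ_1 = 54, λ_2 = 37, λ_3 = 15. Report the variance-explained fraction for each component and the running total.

Step 1 — total variance = trace(Sigma) = Σ λ_i = 54 + 37 + 15 = 106.

Step 2 — fraction explained by component i = λ_i / Σ λ:
  PC1: 54/106 = 0.5094
  PC2: 37/106 = 0.3491
  PC3: 15/106 = 0.1415

Step 3 — cumulative fraction after k components = (λ_1 + ... + λ_k) / Σ λ:
  k = 1: 54/106 = 0.5094
  k = 2: (54 + 37)/106 = 91/106 = 0.8585
  k = 3: (54 + 37 + 15)/106 = 106/106 = 1

Summary (fraction, with percent):

explained: PC1 0.5094 (50.94%), PC2 0.3491 (34.91%), PC3 0.1415 (14.15%);  cumulative: 0.5094, 0.8585, 1


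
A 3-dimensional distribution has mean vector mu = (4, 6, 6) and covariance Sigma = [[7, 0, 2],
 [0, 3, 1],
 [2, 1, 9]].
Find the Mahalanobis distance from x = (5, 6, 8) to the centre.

Step 1 — centre the observation: (x - mu) = (1, 0, 2).

Step 2 — invert Sigma (cofactor / det for 3×3, or solve directly):
  Sigma^{-1} = [[0.1529, 0.0118, -0.0353],
 [0.0118, 0.3471, -0.0412],
 [-0.0353, -0.0412, 0.1235]].

Step 3 — form the quadratic (x - mu)^T · Sigma^{-1} · (x - mu):
  Sigma^{-1} · (x - mu) = (0.0824, -0.0706, 0.2118).
  (x - mu)^T · [Sigma^{-1} · (x - mu)] = (1)·(0.0824) + (0)·(-0.0706) + (2)·(0.2118) = 0.5059.

Step 4 — take square root: d = √(0.5059) ≈ 0.7113.

d(x, mu) = √(0.5059) ≈ 0.7113


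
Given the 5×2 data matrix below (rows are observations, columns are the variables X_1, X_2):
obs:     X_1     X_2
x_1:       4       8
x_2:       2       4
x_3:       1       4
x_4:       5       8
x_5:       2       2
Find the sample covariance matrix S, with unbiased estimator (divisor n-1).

Step 1 — column means:
  mean(X_1) = (4 + 2 + 1 + 5 + 2) / 5 = 14/5 = 2.8
  mean(X_2) = (8 + 4 + 4 + 8 + 2) / 5 = 26/5 = 5.2

Step 2 — sample covariance S[i,j] = (1/(n-1)) · Σ_k (x_{k,i} - mean_i) · (x_{k,j} - mean_j), with n-1 = 4.
  S[X_1,X_1] = ((1.2)·(1.2) + (-0.8)·(-0.8) + (-1.8)·(-1.8) + (2.2)·(2.2) + (-0.8)·(-0.8)) / 4 = 10.8/4 = 2.7
  S[X_1,X_2] = ((1.2)·(2.8) + (-0.8)·(-1.2) + (-1.8)·(-1.2) + (2.2)·(2.8) + (-0.8)·(-3.2)) / 4 = 15.2/4 = 3.8
  S[X_2,X_2] = ((2.8)·(2.8) + (-1.2)·(-1.2) + (-1.2)·(-1.2) + (2.8)·(2.8) + (-3.2)·(-3.2)) / 4 = 28.8/4 = 7.2

S is symmetric (S[j,i] = S[i,j]). Assembling:

S = [[2.7, 3.8],
 [3.8, 7.2]]


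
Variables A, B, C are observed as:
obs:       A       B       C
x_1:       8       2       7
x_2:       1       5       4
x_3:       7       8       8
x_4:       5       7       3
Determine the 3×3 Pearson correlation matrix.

Step 1 — column means:
  mean(A) = (8 + 1 + 7 + 5) / 4 = 21/4 = 5.25
  mean(B) = (2 + 5 + 8 + 7) / 4 = 22/4 = 5.5
  mean(C) = (7 + 4 + 8 + 3) / 4 = 22/4 = 5.5

Step 2 — sample variances and covariances s[i,j] = (1/(n-1)) · Σ_k (x_{k,i} - mean_i) · (x_{k,j} - mean_j), with n-1 = 3:
  s[A,A] = ((2.75)·(2.75) + (-4.25)·(-4.25) + (1.75)·(1.75) + (-0.25)·(-0.25)) / 3 = 28.75/3 = 9.5833
  s[A,B] = ((2.75)·(-3.5) + (-4.25)·(-0.5) + (1.75)·(2.5) + (-0.25)·(1.5)) / 3 = -3.5/3 = -1.1667
  s[A,C] = ((2.75)·(1.5) + (-4.25)·(-1.5) + (1.75)·(2.5) + (-0.25)·(-2.5)) / 3 = 15.5/3 = 5.1667
  s[B,B] = ((-3.5)·(-3.5) + (-0.5)·(-0.5) + (2.5)·(2.5) + (1.5)·(1.5)) / 3 = 21/3 = 7
  s[B,C] = ((-3.5)·(1.5) + (-0.5)·(-1.5) + (2.5)·(2.5) + (1.5)·(-2.5)) / 3 = -2/3 = -0.6667
  s[C,C] = ((1.5)·(1.5) + (-1.5)·(-1.5) + (2.5)·(2.5) + (-2.5)·(-2.5)) / 3 = 17/3 = 5.6667
  Sample standard deviations s_i = √(s[i,i]):
  s(A) = √(9.5833) = 3.0957
  s(B) = √(7) = 2.6458
  s(C) = √(5.6667) = 2.3805

Step 3 — r_{ij} = s_{ij} / (s_i · s_j):
  r[A,A] = 1 (diagonal).
  r[A,B] = -1.1667 / (3.0957 · 2.6458) = -1.1667 / 8.1904 = -0.1424
  r[A,C] = 5.1667 / (3.0957 · 2.3805) = 5.1667 / 7.3692 = 0.7011
  r[B,B] = 1 (diagonal).
  r[B,C] = -0.6667 / (2.6458 · 2.3805) = -0.6667 / 6.2981 = -0.1059
  r[C,C] = 1 (diagonal).

R is symmetric with unit diagonal. Assembling:

R = [[1, -0.1424, 0.7011],
 [-0.1424, 1, -0.1059],
 [0.7011, -0.1059, 1]]


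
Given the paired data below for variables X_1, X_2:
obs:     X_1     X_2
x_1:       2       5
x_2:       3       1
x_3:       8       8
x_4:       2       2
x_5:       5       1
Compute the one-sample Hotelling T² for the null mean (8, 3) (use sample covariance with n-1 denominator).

Step 1 — sample mean vector:
  mean(X_1) = (2 + 3 + 8 + 2 + 5) / 5 = 20/5 = 4
  mean(X_2) = (5 + 1 + 8 + 2 + 1) / 5 = 17/5 = 3.4
  x̄ = (4, 3.4),  deviation x̄ - mu_0 = (4, 3.4) - (8, 3) = (-4, 0.4).

Step 2 — sample covariance matrix, S[i,j] = (1/(n-1)) · Σ_k (x_{k,i} - mean_i) · (x_{k,j} - mean_j), divisor n-1 = 4:
  S[X_1,X_1] = ((-2)·(-2) + (-1)·(-1) + (4)·(4) + (-2)·(-2) + (1)·(1)) / 4 = 26/4 = 6.5
  S[X_1,X_2] = ((-2)·(1.6) + (-1)·(-2.4) + (4)·(4.6) + (-2)·(-1.4) + (1)·(-2.4)) / 4 = 18/4 = 4.5
  S[X_2,X_2] = ((1.6)·(1.6) + (-2.4)·(-2.4) + (4.6)·(4.6) + (-1.4)·(-1.4) + (-2.4)·(-2.4)) / 4 = 37.2/4 = 9.3
  S = [[6.5, 4.5],
 [4.5, 9.3]].

Step 3 — invert S. det(S) = 6.5·9.3 - (4.5)² = 40.2.
  S^{-1} = (1/det) · [[d, -b], [-b, a]] = [[0.2313, -0.1119],
 [-0.1119, 0.1617]].

Step 4 — quadratic form (x̄ - mu_0)^T · S^{-1} · (x̄ - mu_0):
  S^{-1} · (x̄ - mu_0) = (-0.9701, 0.5124),
  (x̄ - mu_0)^T · [...] = (-4)·(-0.9701) + (0.4)·(0.5124) = 4.0856.

Step 5 — scale by n: T² = 5 · 4.0856 = 20.4279.

T² ≈ 20.4279


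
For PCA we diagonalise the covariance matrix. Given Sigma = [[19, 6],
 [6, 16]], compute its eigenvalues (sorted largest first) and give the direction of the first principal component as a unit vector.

Step 1 — characteristic polynomial of 2×2 Sigma:
  det(Sigma - λI) = λ² - trace · λ + det = 0.
  trace = 19 + 16 = 35, det = 19·16 - (6)² = 268.
Step 2 — discriminant:
  Δ = trace² - 4·det = 1225 - 1072 = 153.
Step 3 — eigenvalues:
  λ = (trace ± √Δ)/2 = (35 ± 12.3693)/2,
  λ_1 = 23.6847,  λ_2 = 11.3153.

Step 4 — unit eigenvector for λ_1: solve (Sigma - λ_1 I)v = 0. First row:
  (19 - 23.6847)·v_x + (6)·v_y = 0, i.e. (-4.6847)·v_x + (6)·v_y = 0,
  so v ∝ (b, λ_1 - a) = (6, 4.6847) = u.
  ||u|| = √((6)² + (4.6847)²) = √(57.946) ≈ 7.6122,
  v_1 = u/||u|| ≈ (0.7882, 0.6154) (||v_1|| = 1).

λ_1 = 23.6847,  λ_2 = 11.3153;  v_1 ≈ (0.7882, 0.6154)
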